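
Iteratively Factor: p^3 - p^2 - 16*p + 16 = (p - 1)*(p^2 - 16) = (p - 1)*(p + 4)*(p - 4)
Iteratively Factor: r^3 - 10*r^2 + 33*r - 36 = (r - 4)*(r^2 - 6*r + 9) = (r - 4)*(r - 3)*(r - 3)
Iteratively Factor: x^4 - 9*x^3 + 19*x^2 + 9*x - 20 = (x + 1)*(x^3 - 10*x^2 + 29*x - 20) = (x - 1)*(x + 1)*(x^2 - 9*x + 20) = (x - 4)*(x - 1)*(x + 1)*(x - 5)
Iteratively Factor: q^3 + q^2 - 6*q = (q - 2)*(q^2 + 3*q) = q*(q - 2)*(q + 3)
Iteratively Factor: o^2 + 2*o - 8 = (o + 4)*(o - 2)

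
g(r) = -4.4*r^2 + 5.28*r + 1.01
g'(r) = 5.28 - 8.8*r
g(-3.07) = -56.67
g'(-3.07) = 32.30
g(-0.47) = -2.44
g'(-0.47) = 9.42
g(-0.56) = -3.33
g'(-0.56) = 10.21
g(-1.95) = -26.02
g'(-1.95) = 22.44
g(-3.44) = -69.22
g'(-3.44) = 35.55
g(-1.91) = -25.13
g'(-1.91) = 22.09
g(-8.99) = -402.07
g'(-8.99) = 84.39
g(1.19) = 1.06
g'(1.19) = -5.19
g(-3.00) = -54.43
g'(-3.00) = 31.68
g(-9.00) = -402.91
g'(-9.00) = 84.48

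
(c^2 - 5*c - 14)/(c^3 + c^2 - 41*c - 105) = (c + 2)/(c^2 + 8*c + 15)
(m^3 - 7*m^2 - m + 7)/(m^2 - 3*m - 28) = (m^2 - 1)/(m + 4)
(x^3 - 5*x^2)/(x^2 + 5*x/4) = 4*x*(x - 5)/(4*x + 5)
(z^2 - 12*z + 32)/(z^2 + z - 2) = (z^2 - 12*z + 32)/(z^2 + z - 2)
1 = 1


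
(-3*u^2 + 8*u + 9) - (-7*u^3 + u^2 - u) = 7*u^3 - 4*u^2 + 9*u + 9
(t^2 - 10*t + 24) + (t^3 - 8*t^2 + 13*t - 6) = t^3 - 7*t^2 + 3*t + 18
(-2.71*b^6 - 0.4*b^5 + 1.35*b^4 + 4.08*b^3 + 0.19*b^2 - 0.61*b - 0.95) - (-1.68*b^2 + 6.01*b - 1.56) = -2.71*b^6 - 0.4*b^5 + 1.35*b^4 + 4.08*b^3 + 1.87*b^2 - 6.62*b + 0.61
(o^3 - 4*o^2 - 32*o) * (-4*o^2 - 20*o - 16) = -4*o^5 - 4*o^4 + 192*o^3 + 704*o^2 + 512*o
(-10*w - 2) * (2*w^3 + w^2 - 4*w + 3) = -20*w^4 - 14*w^3 + 38*w^2 - 22*w - 6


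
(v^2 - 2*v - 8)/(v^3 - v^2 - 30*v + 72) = (v + 2)/(v^2 + 3*v - 18)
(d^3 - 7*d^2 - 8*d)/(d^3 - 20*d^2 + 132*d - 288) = d*(d + 1)/(d^2 - 12*d + 36)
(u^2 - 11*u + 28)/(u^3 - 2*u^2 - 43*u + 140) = (u - 7)/(u^2 + 2*u - 35)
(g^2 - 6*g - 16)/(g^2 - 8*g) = (g + 2)/g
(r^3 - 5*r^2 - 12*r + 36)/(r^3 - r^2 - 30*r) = (r^2 + r - 6)/(r*(r + 5))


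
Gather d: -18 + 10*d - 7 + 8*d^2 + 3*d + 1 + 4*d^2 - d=12*d^2 + 12*d - 24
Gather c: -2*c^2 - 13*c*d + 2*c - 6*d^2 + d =-2*c^2 + c*(2 - 13*d) - 6*d^2 + d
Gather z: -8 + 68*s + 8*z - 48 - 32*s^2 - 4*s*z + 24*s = -32*s^2 + 92*s + z*(8 - 4*s) - 56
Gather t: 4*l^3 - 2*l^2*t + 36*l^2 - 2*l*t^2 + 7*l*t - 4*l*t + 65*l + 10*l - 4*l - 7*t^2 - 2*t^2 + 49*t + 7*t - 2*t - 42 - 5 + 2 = 4*l^3 + 36*l^2 + 71*l + t^2*(-2*l - 9) + t*(-2*l^2 + 3*l + 54) - 45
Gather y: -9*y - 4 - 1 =-9*y - 5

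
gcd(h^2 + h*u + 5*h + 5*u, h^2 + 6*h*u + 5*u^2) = h + u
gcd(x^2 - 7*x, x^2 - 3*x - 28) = x - 7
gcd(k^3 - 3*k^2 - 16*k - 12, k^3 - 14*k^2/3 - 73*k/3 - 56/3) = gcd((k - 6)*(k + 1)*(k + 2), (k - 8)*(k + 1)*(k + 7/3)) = k + 1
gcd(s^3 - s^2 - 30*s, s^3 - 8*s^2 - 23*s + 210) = s^2 - s - 30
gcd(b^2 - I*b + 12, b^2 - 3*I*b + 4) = b - 4*I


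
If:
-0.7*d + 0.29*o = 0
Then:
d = 0.414285714285714*o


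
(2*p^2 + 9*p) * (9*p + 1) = 18*p^3 + 83*p^2 + 9*p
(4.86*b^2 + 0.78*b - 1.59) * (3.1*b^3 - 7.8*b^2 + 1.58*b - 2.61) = 15.066*b^5 - 35.49*b^4 - 3.3342*b^3 + 0.949800000000002*b^2 - 4.548*b + 4.1499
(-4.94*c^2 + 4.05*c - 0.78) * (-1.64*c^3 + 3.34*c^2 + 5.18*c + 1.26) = 8.1016*c^5 - 23.1416*c^4 - 10.783*c^3 + 12.1494*c^2 + 1.0626*c - 0.9828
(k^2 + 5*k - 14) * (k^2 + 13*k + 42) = k^4 + 18*k^3 + 93*k^2 + 28*k - 588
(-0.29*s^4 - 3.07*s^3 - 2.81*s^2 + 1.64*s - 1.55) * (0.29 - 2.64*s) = 0.7656*s^5 + 8.0207*s^4 + 6.5281*s^3 - 5.1445*s^2 + 4.5676*s - 0.4495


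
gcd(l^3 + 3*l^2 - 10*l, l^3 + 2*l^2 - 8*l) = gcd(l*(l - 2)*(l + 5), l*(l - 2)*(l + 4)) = l^2 - 2*l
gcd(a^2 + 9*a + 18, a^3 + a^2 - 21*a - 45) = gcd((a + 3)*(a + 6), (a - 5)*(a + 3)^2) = a + 3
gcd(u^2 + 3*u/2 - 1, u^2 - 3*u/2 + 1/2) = u - 1/2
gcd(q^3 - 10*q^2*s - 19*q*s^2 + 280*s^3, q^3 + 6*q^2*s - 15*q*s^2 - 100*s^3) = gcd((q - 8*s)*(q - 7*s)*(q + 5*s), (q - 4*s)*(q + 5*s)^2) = q + 5*s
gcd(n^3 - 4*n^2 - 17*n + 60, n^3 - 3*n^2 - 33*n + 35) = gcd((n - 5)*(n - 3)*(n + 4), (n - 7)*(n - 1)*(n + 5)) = 1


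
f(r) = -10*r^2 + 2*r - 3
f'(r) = 2 - 20*r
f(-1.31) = -22.78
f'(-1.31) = 28.20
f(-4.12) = -180.98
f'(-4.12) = 84.40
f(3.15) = -95.92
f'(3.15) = -61.00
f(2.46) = -58.60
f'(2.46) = -47.20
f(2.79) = -75.26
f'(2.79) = -53.80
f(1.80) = -31.80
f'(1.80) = -34.00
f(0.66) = -6.04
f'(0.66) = -11.20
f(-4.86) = -248.92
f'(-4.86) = 99.20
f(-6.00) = -375.00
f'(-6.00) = 122.00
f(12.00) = -1419.00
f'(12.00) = -238.00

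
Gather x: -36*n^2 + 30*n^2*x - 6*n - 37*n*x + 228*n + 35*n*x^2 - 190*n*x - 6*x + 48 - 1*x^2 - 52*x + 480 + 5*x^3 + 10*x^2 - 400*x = -36*n^2 + 222*n + 5*x^3 + x^2*(35*n + 9) + x*(30*n^2 - 227*n - 458) + 528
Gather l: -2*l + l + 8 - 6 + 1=3 - l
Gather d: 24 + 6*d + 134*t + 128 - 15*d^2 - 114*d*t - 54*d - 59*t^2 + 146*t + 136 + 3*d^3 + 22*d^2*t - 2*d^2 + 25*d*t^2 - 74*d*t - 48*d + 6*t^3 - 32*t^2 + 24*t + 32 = 3*d^3 + d^2*(22*t - 17) + d*(25*t^2 - 188*t - 96) + 6*t^3 - 91*t^2 + 304*t + 320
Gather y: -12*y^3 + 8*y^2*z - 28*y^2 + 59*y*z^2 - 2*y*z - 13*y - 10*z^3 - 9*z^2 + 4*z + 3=-12*y^3 + y^2*(8*z - 28) + y*(59*z^2 - 2*z - 13) - 10*z^3 - 9*z^2 + 4*z + 3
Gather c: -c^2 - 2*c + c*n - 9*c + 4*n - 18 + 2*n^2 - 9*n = -c^2 + c*(n - 11) + 2*n^2 - 5*n - 18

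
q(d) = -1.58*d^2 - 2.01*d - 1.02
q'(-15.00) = 45.39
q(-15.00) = -326.37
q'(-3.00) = 7.47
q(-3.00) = -9.21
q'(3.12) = -11.87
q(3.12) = -22.67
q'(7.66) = -26.22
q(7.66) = -109.12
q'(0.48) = -3.53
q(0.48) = -2.35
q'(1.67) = -7.29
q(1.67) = -8.78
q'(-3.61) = 9.40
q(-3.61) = -14.35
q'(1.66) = -7.26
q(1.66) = -8.71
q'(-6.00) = 16.95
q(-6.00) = -45.84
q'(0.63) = -4.00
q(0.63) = -2.91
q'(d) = -3.16*d - 2.01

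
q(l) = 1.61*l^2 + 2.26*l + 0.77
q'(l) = 3.22*l + 2.26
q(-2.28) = 3.99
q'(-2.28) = -5.08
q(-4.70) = 25.71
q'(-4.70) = -12.87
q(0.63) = 2.83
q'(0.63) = 4.29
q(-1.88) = 2.21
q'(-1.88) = -3.79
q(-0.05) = 0.66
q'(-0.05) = 2.10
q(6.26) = 78.01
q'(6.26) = 22.42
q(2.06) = 12.26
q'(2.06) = 8.89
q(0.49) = 2.26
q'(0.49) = 3.84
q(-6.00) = 45.17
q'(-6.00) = -17.06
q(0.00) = 0.77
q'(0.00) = 2.26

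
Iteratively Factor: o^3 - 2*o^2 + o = (o - 1)*(o^2 - o) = o*(o - 1)*(o - 1)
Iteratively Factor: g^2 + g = (g + 1)*(g)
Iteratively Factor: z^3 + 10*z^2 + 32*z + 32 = (z + 2)*(z^2 + 8*z + 16) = (z + 2)*(z + 4)*(z + 4)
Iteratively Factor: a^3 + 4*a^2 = (a + 4)*(a^2) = a*(a + 4)*(a)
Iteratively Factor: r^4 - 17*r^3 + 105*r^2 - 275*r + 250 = (r - 5)*(r^3 - 12*r^2 + 45*r - 50) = (r - 5)*(r - 2)*(r^2 - 10*r + 25) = (r - 5)^2*(r - 2)*(r - 5)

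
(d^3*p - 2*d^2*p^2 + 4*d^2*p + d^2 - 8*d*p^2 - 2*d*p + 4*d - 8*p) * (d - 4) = d^4*p - 2*d^3*p^2 + d^3 - 18*d^2*p + 32*d*p^2 - 16*d + 32*p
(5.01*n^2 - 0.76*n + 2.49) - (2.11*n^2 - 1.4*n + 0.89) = 2.9*n^2 + 0.64*n + 1.6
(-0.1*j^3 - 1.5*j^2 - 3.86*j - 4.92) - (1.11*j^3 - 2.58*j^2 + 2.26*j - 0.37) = -1.21*j^3 + 1.08*j^2 - 6.12*j - 4.55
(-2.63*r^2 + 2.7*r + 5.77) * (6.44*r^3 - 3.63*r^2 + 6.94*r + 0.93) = -16.9372*r^5 + 26.9349*r^4 + 9.1056*r^3 - 4.65299999999999*r^2 + 42.5548*r + 5.3661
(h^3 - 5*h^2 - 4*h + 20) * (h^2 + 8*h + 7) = h^5 + 3*h^4 - 37*h^3 - 47*h^2 + 132*h + 140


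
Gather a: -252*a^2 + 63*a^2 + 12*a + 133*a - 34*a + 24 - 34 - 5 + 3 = -189*a^2 + 111*a - 12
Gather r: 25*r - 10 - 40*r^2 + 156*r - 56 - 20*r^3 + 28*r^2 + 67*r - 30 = -20*r^3 - 12*r^2 + 248*r - 96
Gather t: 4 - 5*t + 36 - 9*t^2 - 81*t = -9*t^2 - 86*t + 40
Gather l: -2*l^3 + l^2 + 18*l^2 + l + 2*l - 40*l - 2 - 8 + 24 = -2*l^3 + 19*l^2 - 37*l + 14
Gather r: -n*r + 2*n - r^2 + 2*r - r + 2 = 2*n - r^2 + r*(1 - n) + 2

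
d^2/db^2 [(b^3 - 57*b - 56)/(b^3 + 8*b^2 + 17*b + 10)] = 4*(-4*b^3 - 99*b^2 - 573*b - 1007)/(b^6 + 21*b^5 + 177*b^4 + 763*b^3 + 1770*b^2 + 2100*b + 1000)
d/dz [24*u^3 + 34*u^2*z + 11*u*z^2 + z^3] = 34*u^2 + 22*u*z + 3*z^2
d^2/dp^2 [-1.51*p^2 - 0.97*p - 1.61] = -3.02000000000000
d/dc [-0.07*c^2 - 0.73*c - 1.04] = -0.14*c - 0.73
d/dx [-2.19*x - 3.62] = -2.19000000000000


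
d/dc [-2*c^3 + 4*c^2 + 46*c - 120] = -6*c^2 + 8*c + 46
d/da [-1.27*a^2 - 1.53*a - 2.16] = -2.54*a - 1.53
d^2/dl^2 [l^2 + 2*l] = 2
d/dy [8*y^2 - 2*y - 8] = 16*y - 2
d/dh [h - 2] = 1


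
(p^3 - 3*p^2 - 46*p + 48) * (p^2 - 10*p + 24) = p^5 - 13*p^4 + 8*p^3 + 436*p^2 - 1584*p + 1152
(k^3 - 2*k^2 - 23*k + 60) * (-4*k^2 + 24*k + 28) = -4*k^5 + 32*k^4 + 72*k^3 - 848*k^2 + 796*k + 1680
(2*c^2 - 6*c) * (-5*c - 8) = -10*c^3 + 14*c^2 + 48*c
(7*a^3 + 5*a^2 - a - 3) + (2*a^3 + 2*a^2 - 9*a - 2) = 9*a^3 + 7*a^2 - 10*a - 5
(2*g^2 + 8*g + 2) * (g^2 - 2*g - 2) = 2*g^4 + 4*g^3 - 18*g^2 - 20*g - 4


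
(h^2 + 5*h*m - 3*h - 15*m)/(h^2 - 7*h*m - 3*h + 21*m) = (h + 5*m)/(h - 7*m)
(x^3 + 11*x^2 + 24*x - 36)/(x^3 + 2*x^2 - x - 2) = (x^2 + 12*x + 36)/(x^2 + 3*x + 2)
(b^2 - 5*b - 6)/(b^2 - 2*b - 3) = (b - 6)/(b - 3)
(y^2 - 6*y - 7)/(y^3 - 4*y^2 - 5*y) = (y - 7)/(y*(y - 5))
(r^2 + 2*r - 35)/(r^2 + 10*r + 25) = (r^2 + 2*r - 35)/(r^2 + 10*r + 25)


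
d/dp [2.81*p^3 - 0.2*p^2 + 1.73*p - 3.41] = 8.43*p^2 - 0.4*p + 1.73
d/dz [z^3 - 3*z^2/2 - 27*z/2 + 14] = 3*z^2 - 3*z - 27/2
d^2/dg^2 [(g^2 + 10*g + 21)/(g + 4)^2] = 2*(2*g - 1)/(g^4 + 16*g^3 + 96*g^2 + 256*g + 256)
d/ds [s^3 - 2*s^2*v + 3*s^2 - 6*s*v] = 3*s^2 - 4*s*v + 6*s - 6*v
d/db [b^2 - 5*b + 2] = 2*b - 5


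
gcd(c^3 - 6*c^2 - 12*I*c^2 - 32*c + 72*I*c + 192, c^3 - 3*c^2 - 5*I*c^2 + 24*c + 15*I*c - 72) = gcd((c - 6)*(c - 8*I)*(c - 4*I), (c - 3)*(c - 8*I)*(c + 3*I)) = c - 8*I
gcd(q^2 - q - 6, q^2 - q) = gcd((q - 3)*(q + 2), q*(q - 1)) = 1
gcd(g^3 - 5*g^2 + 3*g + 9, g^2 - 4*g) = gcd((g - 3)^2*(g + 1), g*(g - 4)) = 1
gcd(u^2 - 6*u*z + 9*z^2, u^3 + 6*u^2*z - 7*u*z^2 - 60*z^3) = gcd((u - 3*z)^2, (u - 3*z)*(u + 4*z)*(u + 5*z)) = -u + 3*z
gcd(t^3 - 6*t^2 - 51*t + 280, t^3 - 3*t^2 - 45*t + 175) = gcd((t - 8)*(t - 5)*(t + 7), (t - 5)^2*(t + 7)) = t^2 + 2*t - 35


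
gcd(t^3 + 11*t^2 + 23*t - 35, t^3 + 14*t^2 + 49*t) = t + 7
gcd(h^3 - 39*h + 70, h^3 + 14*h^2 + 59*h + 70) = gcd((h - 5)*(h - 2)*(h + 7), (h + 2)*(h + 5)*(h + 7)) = h + 7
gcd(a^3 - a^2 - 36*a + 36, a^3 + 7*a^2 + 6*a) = a + 6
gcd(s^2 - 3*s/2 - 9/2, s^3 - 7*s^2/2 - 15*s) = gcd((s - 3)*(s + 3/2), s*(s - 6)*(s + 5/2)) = 1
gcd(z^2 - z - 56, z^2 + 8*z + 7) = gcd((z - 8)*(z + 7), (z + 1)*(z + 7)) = z + 7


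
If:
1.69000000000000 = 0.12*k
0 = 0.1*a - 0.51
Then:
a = 5.10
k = 14.08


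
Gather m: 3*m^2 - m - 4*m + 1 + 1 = 3*m^2 - 5*m + 2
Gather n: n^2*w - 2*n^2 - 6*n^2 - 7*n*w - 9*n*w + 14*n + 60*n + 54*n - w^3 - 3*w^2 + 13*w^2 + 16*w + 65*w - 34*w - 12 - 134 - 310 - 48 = n^2*(w - 8) + n*(128 - 16*w) - w^3 + 10*w^2 + 47*w - 504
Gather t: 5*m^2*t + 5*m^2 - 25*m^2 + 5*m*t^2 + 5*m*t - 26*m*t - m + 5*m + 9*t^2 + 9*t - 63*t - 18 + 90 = -20*m^2 + 4*m + t^2*(5*m + 9) + t*(5*m^2 - 21*m - 54) + 72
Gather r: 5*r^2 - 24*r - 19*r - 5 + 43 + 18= 5*r^2 - 43*r + 56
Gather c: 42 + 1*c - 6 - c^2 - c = 36 - c^2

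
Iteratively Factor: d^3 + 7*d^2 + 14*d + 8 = (d + 2)*(d^2 + 5*d + 4) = (d + 2)*(d + 4)*(d + 1)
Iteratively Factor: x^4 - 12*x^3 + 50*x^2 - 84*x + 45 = (x - 5)*(x^3 - 7*x^2 + 15*x - 9) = (x - 5)*(x - 1)*(x^2 - 6*x + 9) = (x - 5)*(x - 3)*(x - 1)*(x - 3)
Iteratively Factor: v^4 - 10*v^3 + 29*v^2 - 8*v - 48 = (v + 1)*(v^3 - 11*v^2 + 40*v - 48) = (v - 3)*(v + 1)*(v^2 - 8*v + 16) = (v - 4)*(v - 3)*(v + 1)*(v - 4)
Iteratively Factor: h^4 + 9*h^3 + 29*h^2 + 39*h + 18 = (h + 1)*(h^3 + 8*h^2 + 21*h + 18) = (h + 1)*(h + 2)*(h^2 + 6*h + 9) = (h + 1)*(h + 2)*(h + 3)*(h + 3)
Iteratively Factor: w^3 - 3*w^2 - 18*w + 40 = (w - 5)*(w^2 + 2*w - 8) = (w - 5)*(w - 2)*(w + 4)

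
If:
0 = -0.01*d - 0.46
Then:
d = -46.00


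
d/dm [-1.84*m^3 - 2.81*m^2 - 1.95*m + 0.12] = -5.52*m^2 - 5.62*m - 1.95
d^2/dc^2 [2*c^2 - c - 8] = 4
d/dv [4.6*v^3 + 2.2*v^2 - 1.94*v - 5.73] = 13.8*v^2 + 4.4*v - 1.94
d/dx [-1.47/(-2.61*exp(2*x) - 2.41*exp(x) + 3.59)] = (-7.6734*exp(x) - 3.5427)*exp(x)/(2.61*exp(2*x) + 2.41*exp(x) - 3.59)^2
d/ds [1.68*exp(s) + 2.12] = 1.68*exp(s)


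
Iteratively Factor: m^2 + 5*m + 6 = (m + 2)*(m + 3)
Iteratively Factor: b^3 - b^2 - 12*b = (b - 4)*(b^2 + 3*b) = b*(b - 4)*(b + 3)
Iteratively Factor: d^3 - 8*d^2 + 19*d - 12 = (d - 1)*(d^2 - 7*d + 12) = (d - 3)*(d - 1)*(d - 4)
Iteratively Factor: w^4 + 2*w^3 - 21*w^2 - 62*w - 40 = (w - 5)*(w^3 + 7*w^2 + 14*w + 8) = (w - 5)*(w + 4)*(w^2 + 3*w + 2) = (w - 5)*(w + 1)*(w + 4)*(w + 2)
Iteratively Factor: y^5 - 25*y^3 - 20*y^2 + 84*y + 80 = (y + 2)*(y^4 - 2*y^3 - 21*y^2 + 22*y + 40) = (y + 2)*(y + 4)*(y^3 - 6*y^2 + 3*y + 10) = (y - 5)*(y + 2)*(y + 4)*(y^2 - y - 2) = (y - 5)*(y - 2)*(y + 2)*(y + 4)*(y + 1)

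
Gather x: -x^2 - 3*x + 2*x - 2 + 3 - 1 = -x^2 - x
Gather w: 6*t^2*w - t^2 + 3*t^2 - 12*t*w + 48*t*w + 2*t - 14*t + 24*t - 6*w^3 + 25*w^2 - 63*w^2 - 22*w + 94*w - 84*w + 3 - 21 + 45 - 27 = 2*t^2 + 12*t - 6*w^3 - 38*w^2 + w*(6*t^2 + 36*t - 12)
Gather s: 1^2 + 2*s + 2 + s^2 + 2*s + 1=s^2 + 4*s + 4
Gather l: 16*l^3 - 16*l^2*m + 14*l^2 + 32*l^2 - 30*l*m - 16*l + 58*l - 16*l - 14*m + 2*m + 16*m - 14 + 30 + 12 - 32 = 16*l^3 + l^2*(46 - 16*m) + l*(26 - 30*m) + 4*m - 4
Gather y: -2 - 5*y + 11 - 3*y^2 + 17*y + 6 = -3*y^2 + 12*y + 15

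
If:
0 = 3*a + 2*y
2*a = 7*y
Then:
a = 0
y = 0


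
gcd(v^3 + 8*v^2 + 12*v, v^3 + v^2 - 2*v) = v^2 + 2*v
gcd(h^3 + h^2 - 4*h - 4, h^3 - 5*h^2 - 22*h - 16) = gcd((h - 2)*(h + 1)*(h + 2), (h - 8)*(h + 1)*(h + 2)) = h^2 + 3*h + 2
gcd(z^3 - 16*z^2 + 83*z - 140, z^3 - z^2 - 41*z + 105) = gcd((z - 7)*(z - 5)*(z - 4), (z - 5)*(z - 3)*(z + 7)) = z - 5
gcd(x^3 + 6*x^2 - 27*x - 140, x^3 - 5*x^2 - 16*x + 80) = x^2 - x - 20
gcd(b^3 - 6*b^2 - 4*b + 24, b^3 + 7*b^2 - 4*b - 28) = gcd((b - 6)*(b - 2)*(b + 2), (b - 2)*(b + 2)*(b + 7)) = b^2 - 4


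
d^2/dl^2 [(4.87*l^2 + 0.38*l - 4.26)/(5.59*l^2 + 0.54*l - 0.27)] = (-5.65260799999999*l^3 - 754.59969*l^2 - 73.714212*l - 14.522814)/(174.676879*l^6 + 50.621922*l^5 - 20.420829*l^4 - 4.732668*l^3 + 0.986337*l^2 + 0.118098*l - 0.019683)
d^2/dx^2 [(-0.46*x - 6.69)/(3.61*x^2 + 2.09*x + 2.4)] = (-(0.46*x + 6.69)*(7.22*x + 2.09)*(14.44*x + 4.18) + (9.9636*x + 50.2246)*(3.61*x^2 + 2.09*x + 2.4))/(3.61*x^2 + 2.09*x + 2.4)^3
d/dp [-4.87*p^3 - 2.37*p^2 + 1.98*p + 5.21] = -14.61*p^2 - 4.74*p + 1.98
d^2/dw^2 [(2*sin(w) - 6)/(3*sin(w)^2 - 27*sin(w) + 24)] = 2*(-sin(w)^4 + 2*sin(w)^3 - 29*sin(w)^2 + 28*sin(w) + 294)/(3*(sin(w) - 8)^3*(sin(w) - 1)^2)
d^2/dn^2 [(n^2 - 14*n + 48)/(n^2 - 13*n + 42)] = -2/(n^3 - 21*n^2 + 147*n - 343)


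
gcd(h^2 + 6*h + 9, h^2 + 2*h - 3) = h + 3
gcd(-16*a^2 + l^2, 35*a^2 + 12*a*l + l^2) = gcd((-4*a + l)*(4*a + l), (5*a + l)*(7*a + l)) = 1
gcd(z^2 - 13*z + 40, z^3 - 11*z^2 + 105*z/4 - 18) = z - 8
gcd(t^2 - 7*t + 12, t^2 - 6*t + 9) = t - 3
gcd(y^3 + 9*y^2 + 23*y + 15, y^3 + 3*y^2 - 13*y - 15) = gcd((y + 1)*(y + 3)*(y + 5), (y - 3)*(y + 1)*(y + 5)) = y^2 + 6*y + 5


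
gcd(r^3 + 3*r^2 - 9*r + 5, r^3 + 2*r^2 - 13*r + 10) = r^2 + 4*r - 5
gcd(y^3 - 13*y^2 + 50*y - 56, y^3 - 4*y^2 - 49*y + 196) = y^2 - 11*y + 28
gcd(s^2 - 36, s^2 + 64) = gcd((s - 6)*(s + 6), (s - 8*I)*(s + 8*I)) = 1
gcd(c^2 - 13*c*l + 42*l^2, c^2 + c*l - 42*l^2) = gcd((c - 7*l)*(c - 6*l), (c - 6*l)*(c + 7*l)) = c - 6*l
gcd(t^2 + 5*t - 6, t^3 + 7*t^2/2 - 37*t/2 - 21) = t + 6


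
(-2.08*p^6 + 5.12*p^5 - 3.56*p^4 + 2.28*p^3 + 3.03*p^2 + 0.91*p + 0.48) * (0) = 0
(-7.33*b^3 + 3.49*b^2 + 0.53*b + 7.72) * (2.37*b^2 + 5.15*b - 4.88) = -17.3721*b^5 - 29.4782*b^4 + 55.0*b^3 + 3.9947*b^2 + 37.1716*b - 37.6736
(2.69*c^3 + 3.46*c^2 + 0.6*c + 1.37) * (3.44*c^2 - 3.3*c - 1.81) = 9.2536*c^5 + 3.0254*c^4 - 14.2229*c^3 - 3.5298*c^2 - 5.607*c - 2.4797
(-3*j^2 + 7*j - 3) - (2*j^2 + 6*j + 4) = -5*j^2 + j - 7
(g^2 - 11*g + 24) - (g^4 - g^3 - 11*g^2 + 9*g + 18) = -g^4 + g^3 + 12*g^2 - 20*g + 6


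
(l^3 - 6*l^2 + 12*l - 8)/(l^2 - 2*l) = l - 4 + 4/l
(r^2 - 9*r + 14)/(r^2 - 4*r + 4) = (r - 7)/(r - 2)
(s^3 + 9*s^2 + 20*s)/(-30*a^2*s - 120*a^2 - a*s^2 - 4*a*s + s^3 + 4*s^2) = s*(s + 5)/(-30*a^2 - a*s + s^2)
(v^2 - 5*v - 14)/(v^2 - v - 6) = (v - 7)/(v - 3)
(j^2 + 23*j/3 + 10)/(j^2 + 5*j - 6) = (j + 5/3)/(j - 1)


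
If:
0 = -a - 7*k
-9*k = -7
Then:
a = -49/9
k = 7/9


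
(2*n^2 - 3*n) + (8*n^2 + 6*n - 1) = 10*n^2 + 3*n - 1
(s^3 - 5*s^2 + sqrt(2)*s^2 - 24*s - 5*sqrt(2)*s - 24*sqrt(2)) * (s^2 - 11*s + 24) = s^5 - 16*s^4 + sqrt(2)*s^4 - 16*sqrt(2)*s^3 + 55*s^3 + 55*sqrt(2)*s^2 + 144*s^2 - 576*s + 144*sqrt(2)*s - 576*sqrt(2)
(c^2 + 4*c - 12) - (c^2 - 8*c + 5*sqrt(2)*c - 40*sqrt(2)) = -5*sqrt(2)*c + 12*c - 12 + 40*sqrt(2)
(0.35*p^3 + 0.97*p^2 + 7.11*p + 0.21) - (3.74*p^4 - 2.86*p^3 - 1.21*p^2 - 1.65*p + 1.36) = -3.74*p^4 + 3.21*p^3 + 2.18*p^2 + 8.76*p - 1.15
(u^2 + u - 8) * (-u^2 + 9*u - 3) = -u^4 + 8*u^3 + 14*u^2 - 75*u + 24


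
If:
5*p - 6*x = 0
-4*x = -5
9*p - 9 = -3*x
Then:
No Solution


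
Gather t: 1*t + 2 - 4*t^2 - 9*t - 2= -4*t^2 - 8*t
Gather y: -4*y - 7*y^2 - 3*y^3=-3*y^3 - 7*y^2 - 4*y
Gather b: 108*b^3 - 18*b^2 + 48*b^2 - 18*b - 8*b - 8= 108*b^3 + 30*b^2 - 26*b - 8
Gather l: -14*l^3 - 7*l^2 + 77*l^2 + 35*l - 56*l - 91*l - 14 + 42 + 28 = -14*l^3 + 70*l^2 - 112*l + 56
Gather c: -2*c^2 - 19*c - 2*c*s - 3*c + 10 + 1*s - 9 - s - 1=-2*c^2 + c*(-2*s - 22)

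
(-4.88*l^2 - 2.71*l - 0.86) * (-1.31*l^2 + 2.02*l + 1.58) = 6.3928*l^4 - 6.3075*l^3 - 12.058*l^2 - 6.019*l - 1.3588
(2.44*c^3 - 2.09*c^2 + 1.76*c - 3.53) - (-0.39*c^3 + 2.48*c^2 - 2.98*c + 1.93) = 2.83*c^3 - 4.57*c^2 + 4.74*c - 5.46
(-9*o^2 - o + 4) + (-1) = -9*o^2 - o + 3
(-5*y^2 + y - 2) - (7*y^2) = -12*y^2 + y - 2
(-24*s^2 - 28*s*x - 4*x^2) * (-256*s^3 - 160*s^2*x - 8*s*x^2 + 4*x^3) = 6144*s^5 + 11008*s^4*x + 5696*s^3*x^2 + 768*s^2*x^3 - 80*s*x^4 - 16*x^5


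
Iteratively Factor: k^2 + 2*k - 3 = (k + 3)*(k - 1)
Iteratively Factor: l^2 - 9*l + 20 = (l - 4)*(l - 5)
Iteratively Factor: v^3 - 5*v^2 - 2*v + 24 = (v - 4)*(v^2 - v - 6) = (v - 4)*(v - 3)*(v + 2)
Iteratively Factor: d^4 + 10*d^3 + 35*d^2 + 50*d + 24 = (d + 1)*(d^3 + 9*d^2 + 26*d + 24) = (d + 1)*(d + 4)*(d^2 + 5*d + 6) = (d + 1)*(d + 3)*(d + 4)*(d + 2)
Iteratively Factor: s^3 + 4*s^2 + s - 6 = (s + 3)*(s^2 + s - 2) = (s + 2)*(s + 3)*(s - 1)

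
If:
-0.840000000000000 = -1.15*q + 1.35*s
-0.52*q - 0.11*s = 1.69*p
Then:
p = -0.426292770774376*s - 0.224749163879599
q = 1.17391304347826*s + 0.730434782608696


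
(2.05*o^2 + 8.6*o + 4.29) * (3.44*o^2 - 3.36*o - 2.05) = 7.052*o^4 + 22.696*o^3 - 18.3409*o^2 - 32.0444*o - 8.7945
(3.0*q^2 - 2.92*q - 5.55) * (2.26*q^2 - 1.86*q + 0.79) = 6.78*q^4 - 12.1792*q^3 - 4.7418*q^2 + 8.0162*q - 4.3845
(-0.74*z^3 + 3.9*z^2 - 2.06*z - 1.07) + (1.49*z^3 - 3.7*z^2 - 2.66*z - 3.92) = 0.75*z^3 + 0.2*z^2 - 4.72*z - 4.99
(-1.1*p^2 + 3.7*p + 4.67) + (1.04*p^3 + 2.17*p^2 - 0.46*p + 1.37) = 1.04*p^3 + 1.07*p^2 + 3.24*p + 6.04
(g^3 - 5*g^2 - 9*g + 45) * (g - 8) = g^4 - 13*g^3 + 31*g^2 + 117*g - 360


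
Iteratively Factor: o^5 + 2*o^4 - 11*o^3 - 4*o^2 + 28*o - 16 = (o - 1)*(o^4 + 3*o^3 - 8*o^2 - 12*o + 16) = (o - 1)^2*(o^3 + 4*o^2 - 4*o - 16) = (o - 1)^2*(o + 4)*(o^2 - 4) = (o - 1)^2*(o + 2)*(o + 4)*(o - 2)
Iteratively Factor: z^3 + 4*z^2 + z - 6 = (z + 3)*(z^2 + z - 2) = (z - 1)*(z + 3)*(z + 2)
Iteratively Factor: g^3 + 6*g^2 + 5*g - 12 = (g + 3)*(g^2 + 3*g - 4) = (g - 1)*(g + 3)*(g + 4)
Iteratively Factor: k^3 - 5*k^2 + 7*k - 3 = (k - 3)*(k^2 - 2*k + 1) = (k - 3)*(k - 1)*(k - 1)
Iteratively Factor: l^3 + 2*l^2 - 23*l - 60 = (l - 5)*(l^2 + 7*l + 12) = (l - 5)*(l + 3)*(l + 4)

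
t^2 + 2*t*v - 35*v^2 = (t - 5*v)*(t + 7*v)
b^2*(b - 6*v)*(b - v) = b^4 - 7*b^3*v + 6*b^2*v^2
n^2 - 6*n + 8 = (n - 4)*(n - 2)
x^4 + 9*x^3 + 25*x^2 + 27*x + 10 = (x + 1)^2*(x + 2)*(x + 5)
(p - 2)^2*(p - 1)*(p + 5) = p^4 - 17*p^2 + 36*p - 20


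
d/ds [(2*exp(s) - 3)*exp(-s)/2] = 3*exp(-s)/2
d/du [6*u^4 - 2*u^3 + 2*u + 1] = 24*u^3 - 6*u^2 + 2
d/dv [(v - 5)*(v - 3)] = 2*v - 8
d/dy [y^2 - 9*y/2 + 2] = 2*y - 9/2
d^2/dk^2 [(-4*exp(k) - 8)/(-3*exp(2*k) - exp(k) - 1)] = (36*exp(4*k) + 276*exp(3*k) - 92*exp(k) - 4)*exp(k)/(27*exp(6*k) + 27*exp(5*k) + 36*exp(4*k) + 19*exp(3*k) + 12*exp(2*k) + 3*exp(k) + 1)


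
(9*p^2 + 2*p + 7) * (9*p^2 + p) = 81*p^4 + 27*p^3 + 65*p^2 + 7*p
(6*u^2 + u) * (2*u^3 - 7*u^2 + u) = 12*u^5 - 40*u^4 - u^3 + u^2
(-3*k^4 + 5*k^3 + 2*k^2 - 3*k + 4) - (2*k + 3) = -3*k^4 + 5*k^3 + 2*k^2 - 5*k + 1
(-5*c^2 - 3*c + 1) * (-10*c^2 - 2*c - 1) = 50*c^4 + 40*c^3 + c^2 + c - 1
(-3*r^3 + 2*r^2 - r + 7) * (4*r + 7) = -12*r^4 - 13*r^3 + 10*r^2 + 21*r + 49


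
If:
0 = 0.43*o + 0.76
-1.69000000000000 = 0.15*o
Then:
No Solution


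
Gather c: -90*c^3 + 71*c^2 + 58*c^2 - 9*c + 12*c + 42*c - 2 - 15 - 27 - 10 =-90*c^3 + 129*c^2 + 45*c - 54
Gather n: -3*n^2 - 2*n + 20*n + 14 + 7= -3*n^2 + 18*n + 21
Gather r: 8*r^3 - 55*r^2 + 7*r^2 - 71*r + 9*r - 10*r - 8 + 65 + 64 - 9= 8*r^3 - 48*r^2 - 72*r + 112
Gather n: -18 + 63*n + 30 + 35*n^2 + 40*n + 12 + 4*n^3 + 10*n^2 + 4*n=4*n^3 + 45*n^2 + 107*n + 24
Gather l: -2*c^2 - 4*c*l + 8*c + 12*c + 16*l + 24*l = -2*c^2 + 20*c + l*(40 - 4*c)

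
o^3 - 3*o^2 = o^2*(o - 3)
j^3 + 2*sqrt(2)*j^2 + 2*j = j*(j + sqrt(2))^2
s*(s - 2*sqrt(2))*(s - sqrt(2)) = s^3 - 3*sqrt(2)*s^2 + 4*s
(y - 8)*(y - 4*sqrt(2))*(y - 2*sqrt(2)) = y^3 - 6*sqrt(2)*y^2 - 8*y^2 + 16*y + 48*sqrt(2)*y - 128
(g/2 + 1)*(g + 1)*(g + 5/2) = g^3/2 + 11*g^2/4 + 19*g/4 + 5/2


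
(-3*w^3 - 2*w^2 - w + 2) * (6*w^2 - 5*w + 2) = -18*w^5 + 3*w^4 - 2*w^3 + 13*w^2 - 12*w + 4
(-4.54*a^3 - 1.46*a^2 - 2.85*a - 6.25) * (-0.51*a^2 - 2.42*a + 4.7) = 2.3154*a^5 + 11.7314*a^4 - 16.3513*a^3 + 3.2225*a^2 + 1.73*a - 29.375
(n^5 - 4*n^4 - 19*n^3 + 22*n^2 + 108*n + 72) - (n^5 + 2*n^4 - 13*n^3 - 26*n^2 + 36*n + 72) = -6*n^4 - 6*n^3 + 48*n^2 + 72*n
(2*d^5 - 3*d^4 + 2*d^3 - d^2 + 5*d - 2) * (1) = 2*d^5 - 3*d^4 + 2*d^3 - d^2 + 5*d - 2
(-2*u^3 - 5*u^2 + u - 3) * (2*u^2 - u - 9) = -4*u^5 - 8*u^4 + 25*u^3 + 38*u^2 - 6*u + 27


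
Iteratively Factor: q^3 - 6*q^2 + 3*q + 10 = (q - 5)*(q^2 - q - 2) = (q - 5)*(q - 2)*(q + 1)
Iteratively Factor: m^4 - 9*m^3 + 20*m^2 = (m - 5)*(m^3 - 4*m^2) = (m - 5)*(m - 4)*(m^2) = m*(m - 5)*(m - 4)*(m)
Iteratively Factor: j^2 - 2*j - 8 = (j + 2)*(j - 4)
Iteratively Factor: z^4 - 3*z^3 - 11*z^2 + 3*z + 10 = (z + 2)*(z^3 - 5*z^2 - z + 5) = (z + 1)*(z + 2)*(z^2 - 6*z + 5) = (z - 5)*(z + 1)*(z + 2)*(z - 1)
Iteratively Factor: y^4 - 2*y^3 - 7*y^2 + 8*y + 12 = (y + 1)*(y^3 - 3*y^2 - 4*y + 12) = (y - 3)*(y + 1)*(y^2 - 4) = (y - 3)*(y - 2)*(y + 1)*(y + 2)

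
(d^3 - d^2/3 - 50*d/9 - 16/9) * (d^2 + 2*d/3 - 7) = d^5 + d^4/3 - 115*d^3/9 - 85*d^2/27 + 1018*d/27 + 112/9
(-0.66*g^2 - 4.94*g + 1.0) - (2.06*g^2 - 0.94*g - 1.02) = -2.72*g^2 - 4.0*g + 2.02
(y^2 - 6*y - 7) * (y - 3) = y^3 - 9*y^2 + 11*y + 21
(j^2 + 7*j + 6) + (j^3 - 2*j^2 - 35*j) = j^3 - j^2 - 28*j + 6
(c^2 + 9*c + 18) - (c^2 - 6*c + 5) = 15*c + 13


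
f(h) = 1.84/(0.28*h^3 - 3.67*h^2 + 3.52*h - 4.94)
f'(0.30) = -0.14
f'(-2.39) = -0.03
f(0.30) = -0.44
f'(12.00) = -1.24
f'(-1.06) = -0.13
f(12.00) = -0.25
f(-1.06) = -0.14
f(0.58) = -0.45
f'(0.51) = 0.00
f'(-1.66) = -0.07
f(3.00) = -0.09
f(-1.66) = -0.08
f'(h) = 1.84*(-0.84*h^2 + 7.34*h - 3.52)/(0.28*h^3 - 3.67*h^2 + 3.52*h - 4.94)^2 = (-1.5456*h^2 + 13.5056*h - 6.4768)/(0.28*h^3 - 3.67*h^2 + 3.52*h - 4.94)^2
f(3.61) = -0.07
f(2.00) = -0.18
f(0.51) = -0.45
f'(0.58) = 0.05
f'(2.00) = 0.13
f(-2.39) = -0.05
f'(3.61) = 0.03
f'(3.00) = 0.05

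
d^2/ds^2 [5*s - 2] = 0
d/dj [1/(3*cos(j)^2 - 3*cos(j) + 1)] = 3*(2*cos(j) - 1)*sin(j)/(3*cos(j)^2 - 3*cos(j) + 1)^2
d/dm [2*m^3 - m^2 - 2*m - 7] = 6*m^2 - 2*m - 2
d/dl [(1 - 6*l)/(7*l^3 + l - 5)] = (-42*l^3 - 6*l + (6*l - 1)*(21*l^2 + 1) + 30)/(7*l^3 + l - 5)^2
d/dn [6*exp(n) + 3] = 6*exp(n)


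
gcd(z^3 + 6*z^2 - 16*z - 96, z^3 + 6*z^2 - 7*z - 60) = z + 4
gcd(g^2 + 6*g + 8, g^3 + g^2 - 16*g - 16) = g + 4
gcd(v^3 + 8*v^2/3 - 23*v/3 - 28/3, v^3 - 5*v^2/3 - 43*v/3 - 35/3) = v + 1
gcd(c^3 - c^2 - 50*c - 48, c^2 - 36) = c + 6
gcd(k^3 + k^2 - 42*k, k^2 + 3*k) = k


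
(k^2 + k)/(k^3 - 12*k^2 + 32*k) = (k + 1)/(k^2 - 12*k + 32)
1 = 1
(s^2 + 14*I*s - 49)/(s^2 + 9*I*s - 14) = (s + 7*I)/(s + 2*I)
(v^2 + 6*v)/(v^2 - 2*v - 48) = v/(v - 8)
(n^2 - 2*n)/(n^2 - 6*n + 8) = n/(n - 4)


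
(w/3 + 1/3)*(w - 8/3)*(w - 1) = w^3/3 - 8*w^2/9 - w/3 + 8/9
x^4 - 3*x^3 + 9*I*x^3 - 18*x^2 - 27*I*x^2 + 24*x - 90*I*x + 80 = (x - 5)*(x + 2)*(x + I)*(x + 8*I)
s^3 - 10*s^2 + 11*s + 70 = (s - 7)*(s - 5)*(s + 2)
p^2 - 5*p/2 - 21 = (p - 6)*(p + 7/2)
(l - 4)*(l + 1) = l^2 - 3*l - 4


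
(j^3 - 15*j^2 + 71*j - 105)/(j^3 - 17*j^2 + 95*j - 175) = (j - 3)/(j - 5)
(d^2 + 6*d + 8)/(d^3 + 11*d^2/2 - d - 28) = 2*(d + 2)/(2*d^2 + 3*d - 14)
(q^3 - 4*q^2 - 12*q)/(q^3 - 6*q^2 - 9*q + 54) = q*(q + 2)/(q^2 - 9)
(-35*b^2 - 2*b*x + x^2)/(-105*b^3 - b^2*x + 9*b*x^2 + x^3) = (-7*b + x)/(-21*b^2 + 4*b*x + x^2)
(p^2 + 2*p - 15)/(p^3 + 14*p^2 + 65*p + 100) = (p - 3)/(p^2 + 9*p + 20)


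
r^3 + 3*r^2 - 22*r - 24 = (r - 4)*(r + 1)*(r + 6)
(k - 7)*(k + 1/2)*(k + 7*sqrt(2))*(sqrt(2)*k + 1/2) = sqrt(2)*k^4 - 13*sqrt(2)*k^3/2 + 29*k^3/2 - 377*k^2/4 - 203*k/4 - 91*sqrt(2)*k/4 - 49*sqrt(2)/4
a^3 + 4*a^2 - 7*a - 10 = (a - 2)*(a + 1)*(a + 5)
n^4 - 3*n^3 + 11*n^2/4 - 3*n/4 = n*(n - 3/2)*(n - 1)*(n - 1/2)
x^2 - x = x*(x - 1)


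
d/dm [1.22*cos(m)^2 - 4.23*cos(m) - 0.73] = (4.23 - 2.44*cos(m))*sin(m)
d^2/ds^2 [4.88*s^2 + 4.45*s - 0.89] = 9.76000000000000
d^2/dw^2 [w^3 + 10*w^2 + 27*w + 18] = 6*w + 20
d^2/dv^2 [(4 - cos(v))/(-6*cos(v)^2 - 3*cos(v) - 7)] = (594*(1 - cos(v)^2)^2 - 36*cos(v)^5 + 540*cos(v)^3 - 291*cos(v)^2 - 817*cos(v) - 372)/(6*cos(v)^2 + 3*cos(v) + 7)^3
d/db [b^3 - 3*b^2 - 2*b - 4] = 3*b^2 - 6*b - 2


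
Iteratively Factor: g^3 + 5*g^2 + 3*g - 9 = (g + 3)*(g^2 + 2*g - 3) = (g + 3)^2*(g - 1)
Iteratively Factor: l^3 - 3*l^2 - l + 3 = (l - 3)*(l^2 - 1) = (l - 3)*(l + 1)*(l - 1)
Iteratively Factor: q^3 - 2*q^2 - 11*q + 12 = (q - 4)*(q^2 + 2*q - 3) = (q - 4)*(q + 3)*(q - 1)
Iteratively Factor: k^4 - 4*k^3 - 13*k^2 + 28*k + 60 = (k - 5)*(k^3 + k^2 - 8*k - 12) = (k - 5)*(k + 2)*(k^2 - k - 6) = (k - 5)*(k - 3)*(k + 2)*(k + 2)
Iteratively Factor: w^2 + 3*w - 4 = (w + 4)*(w - 1)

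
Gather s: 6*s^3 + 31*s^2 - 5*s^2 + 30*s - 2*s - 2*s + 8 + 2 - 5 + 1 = 6*s^3 + 26*s^2 + 26*s + 6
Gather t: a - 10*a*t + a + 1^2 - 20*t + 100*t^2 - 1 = 2*a + 100*t^2 + t*(-10*a - 20)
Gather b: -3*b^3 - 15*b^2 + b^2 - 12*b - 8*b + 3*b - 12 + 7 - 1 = -3*b^3 - 14*b^2 - 17*b - 6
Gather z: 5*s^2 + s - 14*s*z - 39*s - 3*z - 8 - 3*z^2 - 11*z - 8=5*s^2 - 38*s - 3*z^2 + z*(-14*s - 14) - 16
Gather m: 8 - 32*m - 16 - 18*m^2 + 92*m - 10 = -18*m^2 + 60*m - 18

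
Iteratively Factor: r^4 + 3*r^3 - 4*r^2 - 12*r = (r + 2)*(r^3 + r^2 - 6*r) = (r - 2)*(r + 2)*(r^2 + 3*r) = r*(r - 2)*(r + 2)*(r + 3)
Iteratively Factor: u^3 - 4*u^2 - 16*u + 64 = (u - 4)*(u^2 - 16) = (u - 4)*(u + 4)*(u - 4)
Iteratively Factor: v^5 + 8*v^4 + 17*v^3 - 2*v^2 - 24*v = (v + 2)*(v^4 + 6*v^3 + 5*v^2 - 12*v) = (v - 1)*(v + 2)*(v^3 + 7*v^2 + 12*v) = (v - 1)*(v + 2)*(v + 3)*(v^2 + 4*v) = v*(v - 1)*(v + 2)*(v + 3)*(v + 4)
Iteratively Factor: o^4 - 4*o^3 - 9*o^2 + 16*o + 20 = (o - 5)*(o^3 + o^2 - 4*o - 4) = (o - 5)*(o + 1)*(o^2 - 4) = (o - 5)*(o - 2)*(o + 1)*(o + 2)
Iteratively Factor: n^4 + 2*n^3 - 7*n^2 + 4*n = (n + 4)*(n^3 - 2*n^2 + n) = (n - 1)*(n + 4)*(n^2 - n) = n*(n - 1)*(n + 4)*(n - 1)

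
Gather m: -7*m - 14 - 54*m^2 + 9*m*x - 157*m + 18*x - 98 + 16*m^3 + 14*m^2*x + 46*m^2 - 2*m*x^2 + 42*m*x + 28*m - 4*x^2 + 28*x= 16*m^3 + m^2*(14*x - 8) + m*(-2*x^2 + 51*x - 136) - 4*x^2 + 46*x - 112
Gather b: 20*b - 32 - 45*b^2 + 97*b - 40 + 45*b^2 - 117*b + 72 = 0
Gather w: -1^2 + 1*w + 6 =w + 5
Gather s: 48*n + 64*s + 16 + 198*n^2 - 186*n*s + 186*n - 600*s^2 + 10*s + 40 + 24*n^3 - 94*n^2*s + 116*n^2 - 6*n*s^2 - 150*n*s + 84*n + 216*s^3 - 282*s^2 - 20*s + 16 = 24*n^3 + 314*n^2 + 318*n + 216*s^3 + s^2*(-6*n - 882) + s*(-94*n^2 - 336*n + 54) + 72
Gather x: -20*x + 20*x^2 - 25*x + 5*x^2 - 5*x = 25*x^2 - 50*x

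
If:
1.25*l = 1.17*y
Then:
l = 0.936*y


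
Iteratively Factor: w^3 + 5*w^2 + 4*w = (w)*(w^2 + 5*w + 4) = w*(w + 1)*(w + 4)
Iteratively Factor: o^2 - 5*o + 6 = (o - 2)*(o - 3)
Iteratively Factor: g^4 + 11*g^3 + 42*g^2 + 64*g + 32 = (g + 1)*(g^3 + 10*g^2 + 32*g + 32) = (g + 1)*(g + 4)*(g^2 + 6*g + 8) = (g + 1)*(g + 2)*(g + 4)*(g + 4)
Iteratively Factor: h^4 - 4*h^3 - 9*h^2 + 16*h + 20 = (h - 2)*(h^3 - 2*h^2 - 13*h - 10) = (h - 5)*(h - 2)*(h^2 + 3*h + 2) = (h - 5)*(h - 2)*(h + 2)*(h + 1)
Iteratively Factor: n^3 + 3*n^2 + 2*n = (n + 1)*(n^2 + 2*n) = n*(n + 1)*(n + 2)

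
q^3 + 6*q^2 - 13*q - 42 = (q - 3)*(q + 2)*(q + 7)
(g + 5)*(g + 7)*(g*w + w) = g^3*w + 13*g^2*w + 47*g*w + 35*w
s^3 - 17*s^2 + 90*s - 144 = (s - 8)*(s - 6)*(s - 3)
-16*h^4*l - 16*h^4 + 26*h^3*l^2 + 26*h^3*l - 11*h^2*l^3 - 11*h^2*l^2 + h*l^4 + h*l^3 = (-8*h + l)*(-2*h + l)*(-h + l)*(h*l + h)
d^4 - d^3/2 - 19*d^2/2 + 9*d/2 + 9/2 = (d - 3)*(d - 1)*(d + 1/2)*(d + 3)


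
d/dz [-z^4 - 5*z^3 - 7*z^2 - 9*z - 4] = -4*z^3 - 15*z^2 - 14*z - 9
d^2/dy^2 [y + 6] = 0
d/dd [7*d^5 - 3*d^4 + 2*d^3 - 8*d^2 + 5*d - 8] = 35*d^4 - 12*d^3 + 6*d^2 - 16*d + 5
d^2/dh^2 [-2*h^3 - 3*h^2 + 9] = -12*h - 6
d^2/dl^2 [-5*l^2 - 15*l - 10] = -10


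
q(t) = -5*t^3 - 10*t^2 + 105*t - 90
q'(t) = -15*t^2 - 20*t + 105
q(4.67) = -326.98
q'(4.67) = -315.53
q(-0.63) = -158.87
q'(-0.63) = 111.65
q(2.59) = 28.00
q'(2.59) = -47.42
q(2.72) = 21.00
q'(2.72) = -60.38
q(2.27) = 38.34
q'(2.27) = -17.69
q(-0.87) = -185.63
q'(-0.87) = 111.05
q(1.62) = 32.60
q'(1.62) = 33.23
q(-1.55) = -258.16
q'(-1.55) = 99.96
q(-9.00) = 1800.00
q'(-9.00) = -930.00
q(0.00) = -90.00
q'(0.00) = 105.00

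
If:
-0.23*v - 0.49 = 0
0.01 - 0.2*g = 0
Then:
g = 0.05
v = -2.13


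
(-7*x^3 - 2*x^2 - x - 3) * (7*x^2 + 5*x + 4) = -49*x^5 - 49*x^4 - 45*x^3 - 34*x^2 - 19*x - 12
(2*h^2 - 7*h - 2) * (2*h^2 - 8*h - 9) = 4*h^4 - 30*h^3 + 34*h^2 + 79*h + 18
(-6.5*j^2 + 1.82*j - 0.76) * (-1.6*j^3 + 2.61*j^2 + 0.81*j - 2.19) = 10.4*j^5 - 19.877*j^4 + 0.701199999999999*j^3 + 13.7256*j^2 - 4.6014*j + 1.6644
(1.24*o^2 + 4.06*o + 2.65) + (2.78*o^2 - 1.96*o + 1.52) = 4.02*o^2 + 2.1*o + 4.17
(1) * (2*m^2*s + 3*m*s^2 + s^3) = 2*m^2*s + 3*m*s^2 + s^3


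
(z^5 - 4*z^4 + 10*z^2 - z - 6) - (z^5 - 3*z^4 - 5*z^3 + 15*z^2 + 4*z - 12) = -z^4 + 5*z^3 - 5*z^2 - 5*z + 6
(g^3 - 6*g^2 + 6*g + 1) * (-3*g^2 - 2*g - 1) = -3*g^5 + 16*g^4 - 7*g^3 - 9*g^2 - 8*g - 1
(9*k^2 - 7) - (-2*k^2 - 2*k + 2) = 11*k^2 + 2*k - 9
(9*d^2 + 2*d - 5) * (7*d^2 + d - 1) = 63*d^4 + 23*d^3 - 42*d^2 - 7*d + 5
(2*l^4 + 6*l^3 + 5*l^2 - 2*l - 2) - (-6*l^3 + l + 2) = 2*l^4 + 12*l^3 + 5*l^2 - 3*l - 4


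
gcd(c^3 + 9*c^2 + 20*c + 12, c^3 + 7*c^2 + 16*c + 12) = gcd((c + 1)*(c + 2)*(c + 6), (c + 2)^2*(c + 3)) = c + 2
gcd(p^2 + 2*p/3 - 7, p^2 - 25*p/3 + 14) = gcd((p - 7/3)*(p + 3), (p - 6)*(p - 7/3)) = p - 7/3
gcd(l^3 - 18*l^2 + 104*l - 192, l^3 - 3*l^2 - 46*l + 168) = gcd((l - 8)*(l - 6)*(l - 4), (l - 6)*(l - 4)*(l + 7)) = l^2 - 10*l + 24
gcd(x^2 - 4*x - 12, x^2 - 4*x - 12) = x^2 - 4*x - 12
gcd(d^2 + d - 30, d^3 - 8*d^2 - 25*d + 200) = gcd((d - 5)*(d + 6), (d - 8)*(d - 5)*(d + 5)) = d - 5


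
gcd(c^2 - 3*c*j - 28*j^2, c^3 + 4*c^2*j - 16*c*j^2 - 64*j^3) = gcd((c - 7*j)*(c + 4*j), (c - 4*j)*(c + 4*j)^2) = c + 4*j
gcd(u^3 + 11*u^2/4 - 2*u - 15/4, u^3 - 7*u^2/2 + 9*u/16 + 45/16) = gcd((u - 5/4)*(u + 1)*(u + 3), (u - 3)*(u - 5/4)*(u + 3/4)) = u - 5/4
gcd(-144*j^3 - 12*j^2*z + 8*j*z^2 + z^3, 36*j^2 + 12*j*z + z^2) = 36*j^2 + 12*j*z + z^2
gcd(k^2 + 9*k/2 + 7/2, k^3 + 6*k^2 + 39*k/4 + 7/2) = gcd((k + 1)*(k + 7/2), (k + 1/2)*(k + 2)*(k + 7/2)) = k + 7/2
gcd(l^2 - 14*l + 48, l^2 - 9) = 1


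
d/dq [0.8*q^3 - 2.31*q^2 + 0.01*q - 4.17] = 2.4*q^2 - 4.62*q + 0.01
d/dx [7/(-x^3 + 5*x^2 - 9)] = 7*x*(3*x - 10)/(x^3 - 5*x^2 + 9)^2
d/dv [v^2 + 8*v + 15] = 2*v + 8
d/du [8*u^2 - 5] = 16*u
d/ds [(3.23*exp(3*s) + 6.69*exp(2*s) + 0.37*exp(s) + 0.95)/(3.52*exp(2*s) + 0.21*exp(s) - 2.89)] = (11.3696*exp(4*s) + 1.3566*exp(3*s) - 27.9016*exp(2*s) - 45.3562*exp(s) - 1.2688)*exp(s)/(12.3904*exp(4*s) + 1.4784*exp(3*s) - 20.3015*exp(2*s) - 1.2138*exp(s) + 8.3521)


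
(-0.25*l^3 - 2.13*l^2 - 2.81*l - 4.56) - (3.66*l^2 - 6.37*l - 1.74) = -0.25*l^3 - 5.79*l^2 + 3.56*l - 2.82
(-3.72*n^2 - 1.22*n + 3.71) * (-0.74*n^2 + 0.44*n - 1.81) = 2.7528*n^4 - 0.734*n^3 + 3.451*n^2 + 3.8406*n - 6.7151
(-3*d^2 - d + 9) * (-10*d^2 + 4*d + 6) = 30*d^4 - 2*d^3 - 112*d^2 + 30*d + 54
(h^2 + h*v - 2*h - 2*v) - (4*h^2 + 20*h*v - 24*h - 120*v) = -3*h^2 - 19*h*v + 22*h + 118*v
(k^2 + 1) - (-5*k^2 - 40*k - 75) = 6*k^2 + 40*k + 76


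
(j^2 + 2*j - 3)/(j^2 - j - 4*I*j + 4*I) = (j + 3)/(j - 4*I)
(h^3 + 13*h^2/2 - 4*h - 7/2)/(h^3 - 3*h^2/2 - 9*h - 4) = (h^2 + 6*h - 7)/(h^2 - 2*h - 8)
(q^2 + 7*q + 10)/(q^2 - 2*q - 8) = (q + 5)/(q - 4)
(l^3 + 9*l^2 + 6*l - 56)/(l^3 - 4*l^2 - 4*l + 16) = (l^2 + 11*l + 28)/(l^2 - 2*l - 8)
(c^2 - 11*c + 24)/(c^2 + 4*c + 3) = (c^2 - 11*c + 24)/(c^2 + 4*c + 3)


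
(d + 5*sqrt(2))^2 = d^2 + 10*sqrt(2)*d + 50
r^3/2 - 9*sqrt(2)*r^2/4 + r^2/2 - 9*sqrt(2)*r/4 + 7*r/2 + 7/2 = (r/2 + 1/2)*(r - 7*sqrt(2)/2)*(r - sqrt(2))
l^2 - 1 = (l - 1)*(l + 1)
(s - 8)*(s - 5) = s^2 - 13*s + 40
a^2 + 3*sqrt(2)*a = a*(a + 3*sqrt(2))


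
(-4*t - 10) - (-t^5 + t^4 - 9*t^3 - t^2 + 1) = t^5 - t^4 + 9*t^3 + t^2 - 4*t - 11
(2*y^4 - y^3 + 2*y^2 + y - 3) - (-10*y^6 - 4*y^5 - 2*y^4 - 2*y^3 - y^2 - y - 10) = 10*y^6 + 4*y^5 + 4*y^4 + y^3 + 3*y^2 + 2*y + 7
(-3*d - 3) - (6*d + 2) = -9*d - 5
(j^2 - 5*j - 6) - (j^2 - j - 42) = 36 - 4*j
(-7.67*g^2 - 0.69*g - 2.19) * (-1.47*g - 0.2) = 11.2749*g^3 + 2.5483*g^2 + 3.3573*g + 0.438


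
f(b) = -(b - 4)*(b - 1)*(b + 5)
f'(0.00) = 21.00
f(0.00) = -20.00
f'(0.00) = 21.00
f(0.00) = -20.00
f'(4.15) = -30.67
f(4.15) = -4.32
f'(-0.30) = 20.73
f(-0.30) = -26.27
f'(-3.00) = -6.00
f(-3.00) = -56.00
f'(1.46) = 14.61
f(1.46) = 7.55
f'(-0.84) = 18.88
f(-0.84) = -37.05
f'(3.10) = -7.83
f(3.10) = 15.31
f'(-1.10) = 17.37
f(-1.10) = -41.77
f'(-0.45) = 20.39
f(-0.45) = -29.36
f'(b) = -(b - 4)*(b - 1) - (b - 4)*(b + 5) - (b - 1)*(b + 5)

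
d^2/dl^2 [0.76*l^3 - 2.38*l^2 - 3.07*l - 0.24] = 4.56*l - 4.76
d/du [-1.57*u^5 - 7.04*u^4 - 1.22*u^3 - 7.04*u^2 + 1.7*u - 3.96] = -7.85*u^4 - 28.16*u^3 - 3.66*u^2 - 14.08*u + 1.7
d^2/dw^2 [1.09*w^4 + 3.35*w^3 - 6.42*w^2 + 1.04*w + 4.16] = 13.08*w^2 + 20.1*w - 12.84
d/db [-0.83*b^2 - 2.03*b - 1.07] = -1.66*b - 2.03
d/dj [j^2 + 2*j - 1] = 2*j + 2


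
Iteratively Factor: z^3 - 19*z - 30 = (z + 2)*(z^2 - 2*z - 15) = (z - 5)*(z + 2)*(z + 3)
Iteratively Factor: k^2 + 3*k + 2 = (k + 1)*(k + 2)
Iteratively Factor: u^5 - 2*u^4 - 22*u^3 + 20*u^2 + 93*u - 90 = (u - 2)*(u^4 - 22*u^2 - 24*u + 45) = (u - 2)*(u + 3)*(u^3 - 3*u^2 - 13*u + 15) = (u - 2)*(u + 3)^2*(u^2 - 6*u + 5) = (u - 2)*(u - 1)*(u + 3)^2*(u - 5)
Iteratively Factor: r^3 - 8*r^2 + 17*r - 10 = (r - 2)*(r^2 - 6*r + 5) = (r - 5)*(r - 2)*(r - 1)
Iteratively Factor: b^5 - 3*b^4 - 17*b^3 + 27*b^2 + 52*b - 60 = (b - 5)*(b^4 + 2*b^3 - 7*b^2 - 8*b + 12) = (b - 5)*(b + 2)*(b^3 - 7*b + 6) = (b - 5)*(b + 2)*(b + 3)*(b^2 - 3*b + 2) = (b - 5)*(b - 2)*(b + 2)*(b + 3)*(b - 1)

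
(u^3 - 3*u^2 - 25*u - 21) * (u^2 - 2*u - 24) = u^5 - 5*u^4 - 43*u^3 + 101*u^2 + 642*u + 504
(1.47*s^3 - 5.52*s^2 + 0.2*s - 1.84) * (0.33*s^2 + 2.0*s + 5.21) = 0.4851*s^5 + 1.1184*s^4 - 3.3153*s^3 - 28.9664*s^2 - 2.638*s - 9.5864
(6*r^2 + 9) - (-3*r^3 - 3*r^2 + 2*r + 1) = 3*r^3 + 9*r^2 - 2*r + 8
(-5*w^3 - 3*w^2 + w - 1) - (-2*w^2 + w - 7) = -5*w^3 - w^2 + 6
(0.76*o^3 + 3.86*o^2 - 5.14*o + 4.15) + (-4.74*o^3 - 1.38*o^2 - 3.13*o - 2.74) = -3.98*o^3 + 2.48*o^2 - 8.27*o + 1.41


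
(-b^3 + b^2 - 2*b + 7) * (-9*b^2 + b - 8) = 9*b^5 - 10*b^4 + 27*b^3 - 73*b^2 + 23*b - 56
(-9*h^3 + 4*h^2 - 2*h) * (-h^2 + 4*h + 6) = 9*h^5 - 40*h^4 - 36*h^3 + 16*h^2 - 12*h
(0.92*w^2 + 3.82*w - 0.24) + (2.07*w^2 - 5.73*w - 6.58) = 2.99*w^2 - 1.91*w - 6.82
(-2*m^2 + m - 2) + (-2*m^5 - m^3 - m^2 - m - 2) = -2*m^5 - m^3 - 3*m^2 - 4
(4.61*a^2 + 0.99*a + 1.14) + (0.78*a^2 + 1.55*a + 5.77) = 5.39*a^2 + 2.54*a + 6.91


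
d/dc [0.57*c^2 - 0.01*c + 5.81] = 1.14*c - 0.01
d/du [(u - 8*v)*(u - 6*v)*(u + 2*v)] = 3*u^2 - 24*u*v + 20*v^2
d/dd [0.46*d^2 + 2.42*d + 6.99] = 0.92*d + 2.42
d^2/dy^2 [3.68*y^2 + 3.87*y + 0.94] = 7.36000000000000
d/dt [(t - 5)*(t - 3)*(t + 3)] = 3*t^2 - 10*t - 9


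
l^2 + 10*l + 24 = (l + 4)*(l + 6)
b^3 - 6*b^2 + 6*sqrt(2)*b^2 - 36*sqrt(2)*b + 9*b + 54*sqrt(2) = (b - 3)^2*(b + 6*sqrt(2))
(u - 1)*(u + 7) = u^2 + 6*u - 7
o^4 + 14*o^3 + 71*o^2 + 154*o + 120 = (o + 2)*(o + 3)*(o + 4)*(o + 5)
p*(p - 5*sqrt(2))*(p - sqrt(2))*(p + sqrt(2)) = p^4 - 5*sqrt(2)*p^3 - 2*p^2 + 10*sqrt(2)*p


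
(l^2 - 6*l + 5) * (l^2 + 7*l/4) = l^4 - 17*l^3/4 - 11*l^2/2 + 35*l/4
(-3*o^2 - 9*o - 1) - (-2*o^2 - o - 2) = -o^2 - 8*o + 1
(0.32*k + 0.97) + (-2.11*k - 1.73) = -1.79*k - 0.76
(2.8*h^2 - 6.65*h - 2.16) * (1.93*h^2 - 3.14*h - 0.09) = 5.404*h^4 - 21.6265*h^3 + 16.4602*h^2 + 7.3809*h + 0.1944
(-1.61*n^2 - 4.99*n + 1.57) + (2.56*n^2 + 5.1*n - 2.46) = 0.95*n^2 + 0.109999999999999*n - 0.89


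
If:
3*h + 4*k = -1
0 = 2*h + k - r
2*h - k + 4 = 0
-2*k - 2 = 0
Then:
No Solution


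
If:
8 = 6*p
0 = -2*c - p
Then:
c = -2/3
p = 4/3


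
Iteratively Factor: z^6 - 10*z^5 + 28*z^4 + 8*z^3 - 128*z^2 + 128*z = (z - 4)*(z^5 - 6*z^4 + 4*z^3 + 24*z^2 - 32*z) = (z - 4)*(z - 2)*(z^4 - 4*z^3 - 4*z^2 + 16*z) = z*(z - 4)*(z - 2)*(z^3 - 4*z^2 - 4*z + 16) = z*(z - 4)*(z - 2)*(z + 2)*(z^2 - 6*z + 8) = z*(z - 4)*(z - 2)^2*(z + 2)*(z - 4)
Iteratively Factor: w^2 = (w)*(w)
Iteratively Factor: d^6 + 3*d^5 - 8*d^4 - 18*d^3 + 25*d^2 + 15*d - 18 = (d + 3)*(d^5 - 8*d^3 + 6*d^2 + 7*d - 6) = (d + 3)^2*(d^4 - 3*d^3 + d^2 + 3*d - 2) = (d - 2)*(d + 3)^2*(d^3 - d^2 - d + 1) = (d - 2)*(d + 1)*(d + 3)^2*(d^2 - 2*d + 1) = (d - 2)*(d - 1)*(d + 1)*(d + 3)^2*(d - 1)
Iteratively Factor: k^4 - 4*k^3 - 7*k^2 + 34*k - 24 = (k - 4)*(k^3 - 7*k + 6) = (k - 4)*(k + 3)*(k^2 - 3*k + 2) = (k - 4)*(k - 2)*(k + 3)*(k - 1)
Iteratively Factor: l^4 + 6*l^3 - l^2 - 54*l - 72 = (l + 4)*(l^3 + 2*l^2 - 9*l - 18) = (l - 3)*(l + 4)*(l^2 + 5*l + 6) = (l - 3)*(l + 2)*(l + 4)*(l + 3)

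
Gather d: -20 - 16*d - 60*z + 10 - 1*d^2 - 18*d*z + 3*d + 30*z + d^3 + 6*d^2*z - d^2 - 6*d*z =d^3 + d^2*(6*z - 2) + d*(-24*z - 13) - 30*z - 10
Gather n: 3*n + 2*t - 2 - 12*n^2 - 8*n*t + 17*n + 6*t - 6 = -12*n^2 + n*(20 - 8*t) + 8*t - 8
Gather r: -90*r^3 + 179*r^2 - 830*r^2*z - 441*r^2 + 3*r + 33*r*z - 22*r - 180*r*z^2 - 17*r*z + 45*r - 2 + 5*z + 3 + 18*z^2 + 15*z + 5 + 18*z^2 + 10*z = -90*r^3 + r^2*(-830*z - 262) + r*(-180*z^2 + 16*z + 26) + 36*z^2 + 30*z + 6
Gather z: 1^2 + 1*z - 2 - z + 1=0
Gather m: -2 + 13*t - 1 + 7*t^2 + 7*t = 7*t^2 + 20*t - 3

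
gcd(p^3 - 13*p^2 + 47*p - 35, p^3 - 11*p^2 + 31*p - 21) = p^2 - 8*p + 7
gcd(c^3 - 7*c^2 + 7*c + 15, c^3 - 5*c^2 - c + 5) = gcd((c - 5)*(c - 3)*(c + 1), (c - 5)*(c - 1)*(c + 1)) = c^2 - 4*c - 5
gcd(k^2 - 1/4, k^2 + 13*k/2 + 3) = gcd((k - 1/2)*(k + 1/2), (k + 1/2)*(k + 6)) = k + 1/2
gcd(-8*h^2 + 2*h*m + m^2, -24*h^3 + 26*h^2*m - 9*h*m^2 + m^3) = 2*h - m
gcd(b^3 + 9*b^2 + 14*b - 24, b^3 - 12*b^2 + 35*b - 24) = b - 1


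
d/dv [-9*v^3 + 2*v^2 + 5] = v*(4 - 27*v)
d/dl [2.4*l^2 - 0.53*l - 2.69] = 4.8*l - 0.53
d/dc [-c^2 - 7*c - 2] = -2*c - 7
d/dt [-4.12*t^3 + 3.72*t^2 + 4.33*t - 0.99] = -12.36*t^2 + 7.44*t + 4.33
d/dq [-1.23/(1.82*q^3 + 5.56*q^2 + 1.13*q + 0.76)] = (6.7158*q^2 + 13.6776*q + 1.3899)/(1.82*q^3 + 5.56*q^2 + 1.13*q + 0.76)^2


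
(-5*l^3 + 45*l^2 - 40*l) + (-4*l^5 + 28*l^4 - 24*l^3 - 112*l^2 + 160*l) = -4*l^5 + 28*l^4 - 29*l^3 - 67*l^2 + 120*l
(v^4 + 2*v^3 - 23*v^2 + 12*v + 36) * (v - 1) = v^5 + v^4 - 25*v^3 + 35*v^2 + 24*v - 36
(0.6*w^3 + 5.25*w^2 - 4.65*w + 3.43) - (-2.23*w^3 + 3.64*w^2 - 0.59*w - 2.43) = 2.83*w^3 + 1.61*w^2 - 4.06*w + 5.86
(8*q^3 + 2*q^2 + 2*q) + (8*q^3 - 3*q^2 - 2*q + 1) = 16*q^3 - q^2 + 1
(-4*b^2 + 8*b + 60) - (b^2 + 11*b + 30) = -5*b^2 - 3*b + 30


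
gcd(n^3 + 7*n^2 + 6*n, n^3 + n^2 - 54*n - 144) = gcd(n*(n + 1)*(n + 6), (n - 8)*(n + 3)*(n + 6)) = n + 6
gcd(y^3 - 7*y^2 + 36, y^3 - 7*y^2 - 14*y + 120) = y - 6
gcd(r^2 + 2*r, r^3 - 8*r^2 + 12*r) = r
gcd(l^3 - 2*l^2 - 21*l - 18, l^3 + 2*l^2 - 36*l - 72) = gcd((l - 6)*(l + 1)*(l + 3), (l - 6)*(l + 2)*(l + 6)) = l - 6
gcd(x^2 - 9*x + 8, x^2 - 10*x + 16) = x - 8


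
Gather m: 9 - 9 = 0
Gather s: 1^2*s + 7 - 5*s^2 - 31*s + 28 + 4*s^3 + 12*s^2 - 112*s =4*s^3 + 7*s^2 - 142*s + 35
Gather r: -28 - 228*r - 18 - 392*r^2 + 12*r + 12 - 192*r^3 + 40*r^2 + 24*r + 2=-192*r^3 - 352*r^2 - 192*r - 32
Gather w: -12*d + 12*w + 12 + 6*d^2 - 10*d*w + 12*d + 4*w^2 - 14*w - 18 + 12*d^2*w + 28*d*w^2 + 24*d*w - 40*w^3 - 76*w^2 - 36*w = 6*d^2 - 40*w^3 + w^2*(28*d - 72) + w*(12*d^2 + 14*d - 38) - 6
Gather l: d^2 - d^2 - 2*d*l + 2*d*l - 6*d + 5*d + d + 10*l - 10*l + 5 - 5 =0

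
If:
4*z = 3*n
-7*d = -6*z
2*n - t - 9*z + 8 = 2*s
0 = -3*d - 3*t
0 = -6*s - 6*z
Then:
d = 144/73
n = 224/73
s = -168/73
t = -144/73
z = 168/73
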